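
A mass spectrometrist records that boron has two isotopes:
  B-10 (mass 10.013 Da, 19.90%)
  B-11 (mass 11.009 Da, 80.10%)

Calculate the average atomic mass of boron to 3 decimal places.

10.811 Da

Weight each isotope mass by its fractional abundance: 0.1990 × 10.013 + 0.8010 × 11.009
= 1.9926 + 8.8182 = 10.8108 Da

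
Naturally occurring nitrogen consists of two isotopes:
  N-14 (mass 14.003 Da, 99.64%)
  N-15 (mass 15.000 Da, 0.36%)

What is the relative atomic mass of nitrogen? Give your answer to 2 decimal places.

14.01 Da

The abundance-weighted mean is 0.9964 × 14.003 + 0.0036 × 15.000
= 13.9526 + 0.0540 = 14.0066 Da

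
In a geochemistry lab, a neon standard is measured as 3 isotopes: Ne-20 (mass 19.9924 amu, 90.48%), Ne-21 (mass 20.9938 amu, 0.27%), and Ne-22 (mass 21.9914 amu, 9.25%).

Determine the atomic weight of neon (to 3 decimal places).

20.180 amu

Average mass = Σ (abundance × isotope mass) = 0.9048 × 19.9924 + 0.0027 × 20.9938 + 0.0925 × 21.9914
= 18.08912 + 0.05668 + 2.03420 = 20.18000 amu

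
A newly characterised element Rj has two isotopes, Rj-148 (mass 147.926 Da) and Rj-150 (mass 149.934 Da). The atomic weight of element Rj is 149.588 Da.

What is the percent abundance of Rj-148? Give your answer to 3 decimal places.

17.231%

Let x be the fractional abundance of Rj-148; then Rj-150 has abundance 1 − x.
147.926·x + 149.934·(1 − x) = 149.588
(147.926 − 149.934)·x = 149.588 − 149.934
x = -0.346 / -2.008 = 0.17231 → 17.231% Rj-148, 82.769% Rj-150.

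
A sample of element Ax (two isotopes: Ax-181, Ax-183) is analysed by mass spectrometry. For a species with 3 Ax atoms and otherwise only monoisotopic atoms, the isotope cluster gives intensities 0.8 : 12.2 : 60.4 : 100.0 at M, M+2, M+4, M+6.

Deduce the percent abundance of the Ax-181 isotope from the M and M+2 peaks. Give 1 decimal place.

16.4%

Write p for the Ax-181 fraction. I(M+2)/I(M) = [C(3,1)·p^2·(1−p)] / p^3 = 3·(1−p)/p = 12.2/0.8 = 15.2500
(1−p)/p = 15.2500/3 = 5.0833  ⇒  p = 1/(1 + 5.0833) = 0.1644
Ax-181: 16.4%, Ax-183: 83.6%.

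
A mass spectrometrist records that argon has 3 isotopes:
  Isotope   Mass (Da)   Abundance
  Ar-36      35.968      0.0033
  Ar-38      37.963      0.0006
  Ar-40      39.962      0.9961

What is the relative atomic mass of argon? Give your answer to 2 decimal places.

Average mass = Σ (abundance × isotope mass) = 0.0033 × 35.968 + 0.0006 × 37.963 + 0.9961 × 39.962
= 0.1187 + 0.0228 + 39.8061 = 39.9476 Da

39.95 Da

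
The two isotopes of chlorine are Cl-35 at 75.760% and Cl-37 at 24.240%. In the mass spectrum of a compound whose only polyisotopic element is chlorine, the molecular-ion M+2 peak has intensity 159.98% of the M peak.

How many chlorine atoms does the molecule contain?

5

With n Cl atoms, P(M+2)/P(M) = C(n,1)·p^(n−1)q / p^n = n·q/p = n · 0.24240/0.75760.
n = 1.5998 × 0.75760/0.24240 = 5.00 ≈ 5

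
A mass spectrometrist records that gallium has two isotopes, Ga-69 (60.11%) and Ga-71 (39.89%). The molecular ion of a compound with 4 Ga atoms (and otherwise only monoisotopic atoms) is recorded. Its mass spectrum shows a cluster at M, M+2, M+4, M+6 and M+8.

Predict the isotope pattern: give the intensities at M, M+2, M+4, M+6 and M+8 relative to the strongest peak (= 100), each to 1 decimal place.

The 4 Ga atoms are independent, so intensities follow the terms of (0.6011 + 0.3989)^4.
P(M) = 0.6011^4 = 0.130553
P(M+2) = 4 × 0.6011^3 × 0.3989^1 = 0.346549
P(M+4) = 6 × 0.6011^2 × 0.3989^2 = 0.344963
P(M+6) = 4 × 0.6011^1 × 0.3989^3 = 0.152616
P(M+8) = 0.3989^4 = 0.025320
The M+2 peak is largest (0.346549); scaling to 100 gives 37.7 : 100.0 : 99.5 : 44.0 : 7.3.

37.7 : 100.0 : 99.5 : 44.0 : 7.3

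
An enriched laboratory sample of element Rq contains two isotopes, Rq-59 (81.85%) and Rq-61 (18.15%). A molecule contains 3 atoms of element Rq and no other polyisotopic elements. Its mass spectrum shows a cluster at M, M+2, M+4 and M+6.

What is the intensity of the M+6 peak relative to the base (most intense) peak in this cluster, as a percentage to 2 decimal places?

1.09%

Binomial terms of (0.8185 + 0.1815)^3: M 0.5483, M+2 0.3648, M+4 0.0809, M+6 0.0060 → M is the base peak.
P(M) = C(3,0) × 0.8185^3 × 0.1815^0 = 1 × 0.54834773 × 1.0000 = 0.548348 (base)
P(M+6) = C(3,3) × 0.8185^0 × 0.1815^3 = 1 × 1.0000 × 0.00597902 = 0.005979
Relative intensity = 0.005979 / 0.548348 × 100 = 1.09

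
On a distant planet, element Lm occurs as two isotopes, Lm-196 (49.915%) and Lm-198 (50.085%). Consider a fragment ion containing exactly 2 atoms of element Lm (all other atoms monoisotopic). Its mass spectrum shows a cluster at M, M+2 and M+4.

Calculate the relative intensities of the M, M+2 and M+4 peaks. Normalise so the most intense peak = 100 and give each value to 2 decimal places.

49.83 : 100.00 : 50.17

The 2 Lm atoms are independent, so intensities follow the terms of (0.49915 + 0.50085)^2.
P(M) = 0.49915^2 = 0.249151
P(M+2) = 2 × 0.49915^1 × 0.50085^1 = 0.499999
P(M+4) = 0.50085^2 = 0.250851
The M+2 peak is largest (0.499999); scaling to 100 gives 49.83 : 100.00 : 50.17.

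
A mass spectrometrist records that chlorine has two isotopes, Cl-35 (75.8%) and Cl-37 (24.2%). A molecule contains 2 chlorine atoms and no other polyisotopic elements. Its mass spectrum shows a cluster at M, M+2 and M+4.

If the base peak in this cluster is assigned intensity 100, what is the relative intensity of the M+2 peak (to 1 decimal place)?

(0.758 + 0.242)^2 gives M 0.5746, M+2 0.3669, M+4 0.0586; the largest is M.
P(M) = C(2,0) × 0.758^2 × 0.242^0 = 1 × 0.574564 × 1.0000 = 0.574564 (base)
P(M+2) = C(2,1) × 0.758^1 × 0.242^1 = 2 × 0.7580 × 0.2420 = 0.366872
Relative intensity = 0.366872 / 0.574564 × 100 = 63.9

63.9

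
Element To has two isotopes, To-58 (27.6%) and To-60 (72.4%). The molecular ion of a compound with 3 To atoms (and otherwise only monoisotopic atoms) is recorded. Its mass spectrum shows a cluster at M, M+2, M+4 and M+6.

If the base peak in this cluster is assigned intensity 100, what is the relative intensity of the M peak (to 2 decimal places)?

4.84

Binomial terms of (0.276 + 0.724)^3: M 0.0210, M+2 0.1655, M+4 0.4340, M+6 0.3795 → M+4 is the base peak.
P(M+4) = C(3,2) × 0.276^1 × 0.724^2 = 3 × 0.2760 × 0.524176 = 0.434018 (base)
P(M) = C(3,0) × 0.276^3 × 0.724^0 = 1 × 0.02102458 × 1.0000 = 0.021025
Relative intensity = 0.021025 / 0.434018 × 100 = 4.84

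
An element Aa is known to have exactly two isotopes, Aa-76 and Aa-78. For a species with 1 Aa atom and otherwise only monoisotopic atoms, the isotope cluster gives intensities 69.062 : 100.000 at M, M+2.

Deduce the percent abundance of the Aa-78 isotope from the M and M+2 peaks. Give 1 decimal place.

59.1%

Write p for the Aa-76 fraction. I(M+2)/I(M) = [C(1,1)·p^0·(1−p)] / p^1 = 1·(1−p)/p = 100.000/69.062 = 1.4480
(1−p)/p = 1.4480/1 = 1.4480  ⇒  p = 1/(1 + 1.4480) = 0.4085
Aa-76: 40.9%, Aa-78: 59.1%.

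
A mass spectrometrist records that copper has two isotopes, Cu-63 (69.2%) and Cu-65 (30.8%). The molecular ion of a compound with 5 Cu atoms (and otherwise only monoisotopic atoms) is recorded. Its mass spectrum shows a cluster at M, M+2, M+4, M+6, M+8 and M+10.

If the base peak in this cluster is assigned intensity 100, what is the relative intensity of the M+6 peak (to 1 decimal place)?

39.6

(0.692 + 0.308)^5 gives M 0.1587, M+2 0.3531, M+4 0.3144, M+6 0.1399, M+8 0.0311, M+10 0.0028; the largest is M+2.
P(M+2) = C(5,1) × 0.692^4 × 0.308^1 = 5 × 0.22931073 × 0.3080 = 0.353139 (base)
P(M+6) = C(5,3) × 0.692^2 × 0.308^3 = 10 × 0.478864 × 0.02921811 = 0.139915
Relative intensity = 0.139915 / 0.353139 × 100 = 39.6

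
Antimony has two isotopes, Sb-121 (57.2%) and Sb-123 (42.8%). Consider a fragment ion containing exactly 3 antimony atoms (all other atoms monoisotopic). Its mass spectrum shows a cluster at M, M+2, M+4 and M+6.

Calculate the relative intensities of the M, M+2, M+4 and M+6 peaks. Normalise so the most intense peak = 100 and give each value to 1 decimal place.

Expanding (0.572 + 0.428)^3:
P(M) = 0.572^3 = 0.187149
P(M+2) = 3 × 0.572^2 × 0.428^1 = 0.420104
P(M+4) = 3 × 0.572^1 × 0.428^2 = 0.314344
P(M+6) = 0.428^3 = 0.078403
The M+2 peak is largest (0.420104); scaling to 100 gives 44.5 : 100.0 : 74.8 : 18.7.

44.5 : 100.0 : 74.8 : 18.7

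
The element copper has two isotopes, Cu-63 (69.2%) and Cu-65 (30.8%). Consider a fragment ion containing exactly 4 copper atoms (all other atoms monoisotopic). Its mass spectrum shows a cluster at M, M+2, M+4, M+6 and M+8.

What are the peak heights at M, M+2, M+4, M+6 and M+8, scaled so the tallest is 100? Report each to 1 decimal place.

56.2 : 100.0 : 66.8 : 19.8 : 2.2

Expanding (0.692 + 0.308)^4:
P(M) = 0.692^4 = 0.229311
P(M+2) = 4 × 0.692^3 × 0.308^1 = 0.408253
P(M+4) = 6 × 0.692^2 × 0.308^2 = 0.272562
P(M+6) = 4 × 0.692^1 × 0.308^3 = 0.080876
P(M+8) = 0.308^4 = 0.008999
The M+2 peak is largest (0.408253); scaling to 100 gives 56.2 : 100.0 : 66.8 : 19.8 : 2.2.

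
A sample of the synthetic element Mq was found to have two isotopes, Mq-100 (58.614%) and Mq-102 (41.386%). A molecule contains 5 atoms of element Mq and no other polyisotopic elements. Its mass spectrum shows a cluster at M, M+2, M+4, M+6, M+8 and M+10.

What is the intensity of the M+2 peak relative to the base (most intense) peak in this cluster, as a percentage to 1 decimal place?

Binomial terms of (0.58614 + 0.41386)^5: M 0.0692, M+2 0.2442, M+4 0.3449, M+6 0.2435, M+8 0.0860, M+10 0.0121 → M+4 is the base peak.
P(M+4) = C(5,2) × 0.58614^3 × 0.41386^2 = 10 × 0.20137432 × 0.1712801 = 0.344914 (base)
P(M+2) = C(5,1) × 0.58614^4 × 0.41386^1 = 5 × 0.11803354 × 0.41386 = 0.244247
Relative intensity = 0.244247 / 0.344914 × 100 = 70.8

70.8%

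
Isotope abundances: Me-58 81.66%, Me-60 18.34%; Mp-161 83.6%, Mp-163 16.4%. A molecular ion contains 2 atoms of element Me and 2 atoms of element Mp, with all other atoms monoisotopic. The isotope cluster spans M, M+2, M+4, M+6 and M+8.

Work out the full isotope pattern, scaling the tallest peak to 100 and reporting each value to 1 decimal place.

100.0 : 84.2 : 26.5 : 3.7 : 0.2

Element Me pattern (n=2): 0.66683556 : 0.29952888 : 0.03363556
Element Mp pattern (n=2): 0.698896 : 0.274208 : 0.026896
Convolve the two distributions (both contribute in 2-u steps):
  M: 0.66683556×0.698896 = 0.466049
  M+2: 0.66683556×0.274208 + 0.29952888×0.698896 = 0.392191
  M+4: 0.66683556×0.026896 + 0.29952888×0.274208 + 0.03363556×0.698896 = 0.123576
  M+6: 0.29952888×0.026896 + 0.03363556×0.274208 = 0.017279
  M+8: 0.03363556×0.026896 = 0.000905
Scale to base peak (0.466049) = 100: 100.0 : 84.2 : 26.5 : 3.7 : 0.2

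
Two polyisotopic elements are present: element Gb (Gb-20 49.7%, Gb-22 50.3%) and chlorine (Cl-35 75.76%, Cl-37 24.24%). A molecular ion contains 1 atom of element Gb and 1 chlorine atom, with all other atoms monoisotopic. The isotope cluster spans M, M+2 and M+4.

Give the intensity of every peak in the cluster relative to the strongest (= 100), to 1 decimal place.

75.1 : 100.0 : 24.3

Element Gb pattern (n=1): 0.4970 : 0.5030
Chlorine pattern (n=1): 0.7576 : 0.2424
Convolve the two distributions (both contribute in 2-u steps):
  M: 0.4970×0.7576 = 0.376527
  M+2: 0.4970×0.2424 + 0.5030×0.7576 = 0.501546
  M+4: 0.5030×0.2424 = 0.121927
Scale to base peak (0.501546) = 100: 75.1 : 100.0 : 24.3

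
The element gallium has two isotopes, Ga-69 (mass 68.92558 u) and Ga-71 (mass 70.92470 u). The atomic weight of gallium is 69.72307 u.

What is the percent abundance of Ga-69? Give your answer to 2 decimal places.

60.11%

Let x be the fractional abundance of Ga-69; then Ga-71 has abundance 1 − x.
68.92558·x + 70.92470·(1 − x) = 69.72307
(68.92558 − 70.92470)·x = 69.72307 − 70.92470
x = -1.20163 / -1.99912 = 0.60108 → 60.11% Ga-69, 39.89% Ga-71.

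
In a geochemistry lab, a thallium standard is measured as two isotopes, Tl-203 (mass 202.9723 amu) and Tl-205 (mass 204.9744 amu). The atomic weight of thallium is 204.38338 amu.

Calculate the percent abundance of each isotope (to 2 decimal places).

Tl-203: 29.52%, Tl-205: 70.48%

With x = fraction of Tl-203 (so Tl-205 is 1 − x):
202.9723·x + 204.9744·(1 − x) = 204.38338
(202.9723 − 204.9744)·x = 204.38338 − 204.9744
x = -0.59102 / -2.0021 = 0.29520 → 29.52% Tl-203, 70.48% Tl-205.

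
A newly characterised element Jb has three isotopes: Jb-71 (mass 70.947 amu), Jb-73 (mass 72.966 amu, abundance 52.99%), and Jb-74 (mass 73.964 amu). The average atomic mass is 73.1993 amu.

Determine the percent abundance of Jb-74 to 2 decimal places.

The remaining 47.01% is split between Jb-71 (fraction x) and Jb-74 (fraction 0.4701 − x).
Substituting: 70.947x + 73.964(0.4701 − x) = 34.5346166
(70.947 − 73.964)x = -0.2358598  ⇒  x = 0.07818, y = 0.39192
Jb-71: 7.82%, Jb-74: 39.19%.

39.19%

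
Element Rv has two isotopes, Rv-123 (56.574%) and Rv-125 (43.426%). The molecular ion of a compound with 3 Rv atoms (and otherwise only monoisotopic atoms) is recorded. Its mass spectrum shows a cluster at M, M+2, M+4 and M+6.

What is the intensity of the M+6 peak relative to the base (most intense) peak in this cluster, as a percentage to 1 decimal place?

19.6%

Term probabilities: M 0.1811, M+2 0.4170, M+4 0.3201, M+6 0.0819. Base peak = M+2.
P(M+2) = C(3,1) × 0.56574^2 × 0.43426^1 = 3 × 0.32006175 × 0.43426 = 0.416970 (base)
P(M+6) = C(3,3) × 0.56574^0 × 0.43426^3 = 1 × 1.0000 × 0.08189351 = 0.081894
Relative intensity = 0.081894 / 0.416970 × 100 = 19.6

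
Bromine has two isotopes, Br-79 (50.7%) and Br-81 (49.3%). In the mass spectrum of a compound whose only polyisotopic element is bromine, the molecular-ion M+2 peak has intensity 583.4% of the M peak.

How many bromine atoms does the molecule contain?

6

For n independent Br atoms, I(M+2)/I(M) = n · (abundance Br-81) / (abundance Br-79) = n · 0.493/0.507.
n = 5.834 × 0.507/0.493 = 6.00 ≈ 6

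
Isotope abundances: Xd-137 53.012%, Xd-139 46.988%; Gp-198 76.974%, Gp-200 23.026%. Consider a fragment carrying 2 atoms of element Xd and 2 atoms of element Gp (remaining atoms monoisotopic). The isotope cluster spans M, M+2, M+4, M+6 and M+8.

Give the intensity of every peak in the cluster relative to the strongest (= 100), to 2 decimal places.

Element Xd pattern (n=2): 0.28102721 : 0.49818557 : 0.22078721
Element Gp pattern (n=2): 0.59249967 : 0.35448066 : 0.05301967
Convolve the two distributions (both contribute in 2-u steps):
  M: 0.28102721×0.59249967 = 0.166509
  M+2: 0.28102721×0.35448066 + 0.49818557×0.59249967 = 0.394793
  M+4: 0.28102721×0.05301967 + 0.49818557×0.35448066 + 0.22078721×0.59249967 = 0.322313
  M+6: 0.49818557×0.05301967 + 0.22078721×0.35448066 = 0.104678
  M+8: 0.22078721×0.05301967 = 0.011706
Scale to base peak (0.394793) = 100: 42.18 : 100.00 : 81.64 : 26.51 : 2.97

42.18 : 100.00 : 81.64 : 26.51 : 2.97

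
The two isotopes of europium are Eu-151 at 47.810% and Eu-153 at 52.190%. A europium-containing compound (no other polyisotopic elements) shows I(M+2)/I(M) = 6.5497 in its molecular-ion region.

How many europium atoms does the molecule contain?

6

With n Eu atoms, P(M+2)/P(M) = C(n,1)·p^(n−1)q / p^n = n·q/p = n · 0.52190/0.47810.
n = 6.5497 × 0.47810/0.52190 = 6.00 ≈ 6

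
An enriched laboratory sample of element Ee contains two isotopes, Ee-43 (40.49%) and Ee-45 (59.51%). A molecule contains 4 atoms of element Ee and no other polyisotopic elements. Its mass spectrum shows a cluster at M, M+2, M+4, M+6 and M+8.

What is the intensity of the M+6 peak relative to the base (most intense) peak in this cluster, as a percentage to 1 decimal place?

Term probabilities: M 0.0269, M+2 0.1580, M+4 0.3484, M+6 0.3413, M+8 0.1254. Base peak = M+4.
P(M+4) = C(4,2) × 0.4049^2 × 0.5951^2 = 6 × 0.16394401 × 0.35414401 = 0.348359 (base)
P(M+6) = C(4,3) × 0.4049^1 × 0.5951^3 = 4 × 0.4049 × 0.2107511 = 0.341332
Relative intensity = 0.341332 / 0.348359 × 100 = 98.0

98.0%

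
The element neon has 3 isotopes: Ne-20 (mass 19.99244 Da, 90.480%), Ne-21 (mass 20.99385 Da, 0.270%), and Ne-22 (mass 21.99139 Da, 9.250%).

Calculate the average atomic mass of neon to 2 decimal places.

The abundance-weighted mean is 0.90480 × 19.99244 + 0.00270 × 20.99385 + 0.09250 × 21.99139
= 18.089160 + 0.056683 + 2.034204 = 20.180047 Da

20.18 Da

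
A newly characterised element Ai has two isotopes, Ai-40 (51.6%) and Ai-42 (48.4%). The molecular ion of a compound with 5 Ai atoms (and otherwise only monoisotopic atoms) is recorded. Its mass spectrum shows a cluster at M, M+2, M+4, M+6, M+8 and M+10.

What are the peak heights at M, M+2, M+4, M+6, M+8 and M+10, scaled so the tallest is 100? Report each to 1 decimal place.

11.4 : 53.3 : 100.0 : 93.8 : 44.0 : 8.3

Expanding (0.516 + 0.484)^5:
P(M) = 0.516^5 = 0.036580
P(M+2) = 5 × 0.516^4 × 0.484^1 = 0.171559
P(M+4) = 10 × 0.516^3 × 0.484^2 = 0.321840
P(M+6) = 10 × 0.516^2 × 0.484^3 = 0.301881
P(M+8) = 5 × 0.516^1 × 0.484^4 = 0.141580
P(M+10) = 0.484^5 = 0.026560
The M+4 peak is largest (0.321840); scaling to 100 gives 11.4 : 53.3 : 100.0 : 93.8 : 44.0 : 8.3.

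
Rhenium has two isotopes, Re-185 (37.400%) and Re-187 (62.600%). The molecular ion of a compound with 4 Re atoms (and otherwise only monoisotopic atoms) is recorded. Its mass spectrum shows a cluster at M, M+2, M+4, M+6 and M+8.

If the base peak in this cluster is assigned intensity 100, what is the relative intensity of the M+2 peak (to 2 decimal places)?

Term probabilities: M 0.0196, M+2 0.1310, M+4 0.3289, M+6 0.3670, M+8 0.1536. Base peak = M+6.
P(M+6) = C(4,3) × 0.37400^1 × 0.62600^3 = 4 × 0.3740 × 0.24531438 = 0.366990 (base)
P(M+2) = C(4,1) × 0.37400^3 × 0.62600^1 = 4 × 0.05231362 × 0.6260 = 0.130993
Relative intensity = 0.130993 / 0.366990 × 100 = 35.69

35.69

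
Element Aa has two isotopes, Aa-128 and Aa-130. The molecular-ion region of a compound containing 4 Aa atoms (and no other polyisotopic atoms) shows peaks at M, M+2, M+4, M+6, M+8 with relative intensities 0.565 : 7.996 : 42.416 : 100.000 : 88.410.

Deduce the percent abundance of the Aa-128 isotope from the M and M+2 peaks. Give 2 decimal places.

22.04%

Write p for the Aa-128 fraction. I(M+2)/I(M) = [C(4,1)·p^3·(1−p)] / p^4 = 4·(1−p)/p = 7.996/0.565 = 14.1522
(1−p)/p = 14.1522/4 = 3.5381  ⇒  p = 1/(1 + 3.5381) = 0.2204
Aa-128: 22.04%, Aa-130: 77.96%.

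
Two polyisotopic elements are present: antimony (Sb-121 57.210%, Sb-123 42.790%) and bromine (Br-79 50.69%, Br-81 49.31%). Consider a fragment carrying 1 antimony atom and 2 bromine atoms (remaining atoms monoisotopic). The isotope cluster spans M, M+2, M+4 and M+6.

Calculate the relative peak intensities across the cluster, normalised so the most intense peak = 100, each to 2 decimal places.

37.13 : 100.00 : 89.16 : 26.28

Antimony pattern (n=1): 0.5721 : 0.4279
Bromine pattern (n=2): 0.25694761 : 0.49990478 : 0.24314761
Convolve the two distributions (both contribute in 2-u steps):
  M: 0.5721×0.25694761 = 0.147000
  M+2: 0.5721×0.49990478 + 0.4279×0.25694761 = 0.395943
  M+4: 0.5721×0.24314761 + 0.4279×0.49990478 = 0.353014
  M+6: 0.4279×0.24314761 = 0.104043
Scale to base peak (0.395943) = 100: 37.13 : 100.00 : 89.16 : 26.28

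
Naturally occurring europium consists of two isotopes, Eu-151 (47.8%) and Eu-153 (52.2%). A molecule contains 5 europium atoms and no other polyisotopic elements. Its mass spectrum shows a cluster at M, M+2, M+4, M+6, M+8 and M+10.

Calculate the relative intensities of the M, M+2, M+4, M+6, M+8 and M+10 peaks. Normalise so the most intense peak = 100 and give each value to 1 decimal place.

7.7 : 41.9 : 91.6 : 100.0 : 54.6 : 11.9

Each Eu atom is independently Eu-151 (p = 0.478) or Eu-153 (q = 0.522); the cluster is the binomial expansion (p + q)^5.
P(M) = 0.478^5 = 0.024954
P(M+2) = 5 × 0.478^4 × 0.522^1 = 0.136255
P(M+4) = 10 × 0.478^3 × 0.522^2 = 0.297594
P(M+6) = 10 × 0.478^2 × 0.522^3 = 0.324988
P(M+8) = 5 × 0.478^1 × 0.522^4 = 0.177452
P(M+10) = 0.522^5 = 0.038757
The M+6 peak is largest (0.324988); scaling to 100 gives 7.7 : 41.9 : 91.6 : 100.0 : 54.6 : 11.9.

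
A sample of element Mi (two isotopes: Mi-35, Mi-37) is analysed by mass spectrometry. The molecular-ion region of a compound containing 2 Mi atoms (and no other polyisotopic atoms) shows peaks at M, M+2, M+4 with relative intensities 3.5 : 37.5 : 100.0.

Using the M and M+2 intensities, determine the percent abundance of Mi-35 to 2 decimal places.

15.73%

Write p for the Mi-35 fraction. I(M+2)/I(M) = [C(2,1)·p^1·(1−p)] / p^2 = 2·(1−p)/p = 37.5/3.5 = 10.7143
(1−p)/p = 10.7143/2 = 5.3571  ⇒  p = 1/(1 + 5.3571) = 0.1573
Mi-35: 15.73%, Mi-37: 84.27%.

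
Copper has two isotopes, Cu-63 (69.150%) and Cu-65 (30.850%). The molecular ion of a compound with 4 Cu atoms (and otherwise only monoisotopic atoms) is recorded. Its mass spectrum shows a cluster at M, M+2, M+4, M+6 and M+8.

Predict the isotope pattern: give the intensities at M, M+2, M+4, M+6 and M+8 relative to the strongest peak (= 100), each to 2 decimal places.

Expanding (0.69150 + 0.30850)^4:
P(M) = 0.69150^4 = 0.228649
P(M+2) = 4 × 0.69150^3 × 0.30850^1 = 0.408030
P(M+4) = 6 × 0.69150^2 × 0.30850^2 = 0.273052
P(M+6) = 4 × 0.69150^1 × 0.30850^3 = 0.081212
P(M+8) = 0.30850^4 = 0.009058
The M+2 peak is largest (0.408030); scaling to 100 gives 56.04 : 100.00 : 66.92 : 19.90 : 2.22.

56.04 : 100.00 : 66.92 : 19.90 : 2.22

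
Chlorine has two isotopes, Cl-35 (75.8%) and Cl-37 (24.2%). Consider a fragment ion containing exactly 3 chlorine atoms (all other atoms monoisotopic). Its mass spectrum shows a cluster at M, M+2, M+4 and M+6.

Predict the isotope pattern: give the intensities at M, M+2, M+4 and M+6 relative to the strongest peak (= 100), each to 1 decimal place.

100.0 : 95.8 : 30.6 : 3.3

The 3 Cl atoms are independent, so intensities follow the terms of (0.758 + 0.242)^3.
P(M) = 0.758^3 = 0.435520
P(M+2) = 3 × 0.758^2 × 0.242^1 = 0.417133
P(M+4) = 3 × 0.758^1 × 0.242^2 = 0.133175
P(M+6) = 0.242^3 = 0.014172
The M peak is largest (0.435520); scaling to 100 gives 100.0 : 95.8 : 30.6 : 3.3.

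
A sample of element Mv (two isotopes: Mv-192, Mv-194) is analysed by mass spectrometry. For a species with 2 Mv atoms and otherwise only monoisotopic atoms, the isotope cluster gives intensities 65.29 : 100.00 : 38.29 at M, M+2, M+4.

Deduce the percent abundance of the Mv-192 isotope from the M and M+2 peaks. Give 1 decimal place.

56.6%

Let p = fractional abundance of Mv-192. I(M+2)/I(M) = [C(2,1)·p^1·(1−p)] / p^2 = 2·(1−p)/p = 100.00/65.29 = 1.5316
(1−p)/p = 1.5316/2 = 0.7658  ⇒  p = 1/(1 + 0.7658) = 0.5663
Mv-192: 56.6%, Mv-194: 43.4%.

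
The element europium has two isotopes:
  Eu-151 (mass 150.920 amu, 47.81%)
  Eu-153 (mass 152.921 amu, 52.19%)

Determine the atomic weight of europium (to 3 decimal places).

Weight each isotope mass by its fractional abundance: 0.4781 × 150.920 + 0.5219 × 152.921
= 72.1549 + 79.8095 = 151.9644 amu

151.964 amu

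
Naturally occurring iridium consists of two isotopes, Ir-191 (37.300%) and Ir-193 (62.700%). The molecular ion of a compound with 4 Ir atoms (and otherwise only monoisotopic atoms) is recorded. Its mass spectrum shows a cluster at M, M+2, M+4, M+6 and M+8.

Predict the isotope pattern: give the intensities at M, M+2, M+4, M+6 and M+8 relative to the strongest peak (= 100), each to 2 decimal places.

5.26 : 35.39 : 89.23 : 100.00 : 42.02

The 4 Ir atoms are independent, so intensities follow the terms of (0.37300 + 0.62700)^4.
P(M) = 0.37300^4 = 0.019357
P(M+2) = 4 × 0.37300^3 × 0.62700^1 = 0.130153
P(M+4) = 6 × 0.37300^2 × 0.62700^2 = 0.328174
P(M+6) = 4 × 0.37300^1 × 0.62700^3 = 0.367766
P(M+8) = 0.62700^4 = 0.154550
The M+6 peak is largest (0.367766); scaling to 100 gives 5.26 : 35.39 : 89.23 : 100.00 : 42.02.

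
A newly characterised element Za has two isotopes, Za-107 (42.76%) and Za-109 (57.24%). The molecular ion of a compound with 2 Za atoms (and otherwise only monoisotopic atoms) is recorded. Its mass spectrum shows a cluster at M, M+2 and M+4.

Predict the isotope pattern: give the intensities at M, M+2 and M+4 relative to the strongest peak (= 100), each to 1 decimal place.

Each Za atom is independently Za-107 (p = 0.4276) or Za-109 (q = 0.5724); the cluster is the binomial expansion (p + q)^2.
P(M) = 0.4276^2 = 0.182842
P(M+2) = 2 × 0.4276^1 × 0.5724^1 = 0.489516
P(M+4) = 0.5724^2 = 0.327642
The M+2 peak is largest (0.489516); scaling to 100 gives 37.4 : 100.0 : 66.9.

37.4 : 100.0 : 66.9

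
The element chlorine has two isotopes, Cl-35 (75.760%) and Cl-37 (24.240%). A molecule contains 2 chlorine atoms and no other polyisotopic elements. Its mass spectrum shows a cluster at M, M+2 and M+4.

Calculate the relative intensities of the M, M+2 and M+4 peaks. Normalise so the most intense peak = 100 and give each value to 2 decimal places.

Each Cl atom is independently Cl-35 (p = 0.75760) or Cl-37 (q = 0.24240); the cluster is the binomial expansion (p + q)^2.
P(M) = 0.75760^2 = 0.573958
P(M+2) = 2 × 0.75760^1 × 0.24240^1 = 0.367284
P(M+4) = 0.24240^2 = 0.058758
The M peak is largest (0.573958); scaling to 100 gives 100.00 : 63.99 : 10.24.

100.00 : 63.99 : 10.24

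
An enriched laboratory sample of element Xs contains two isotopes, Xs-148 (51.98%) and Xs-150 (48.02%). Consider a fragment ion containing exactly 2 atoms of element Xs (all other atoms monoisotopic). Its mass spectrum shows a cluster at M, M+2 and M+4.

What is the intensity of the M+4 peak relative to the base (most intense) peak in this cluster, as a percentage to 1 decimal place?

Term probabilities: M 0.2702, M+2 0.4992, M+4 0.2306. Base peak = M+2.
P(M+2) = C(2,1) × 0.5198^1 × 0.4802^1 = 2 × 0.5198 × 0.4802 = 0.499216 (base)
P(M+4) = C(2,2) × 0.5198^0 × 0.4802^2 = 1 × 1.0000 × 0.23059204 = 0.230592
Relative intensity = 0.230592 / 0.499216 × 100 = 46.2

46.2%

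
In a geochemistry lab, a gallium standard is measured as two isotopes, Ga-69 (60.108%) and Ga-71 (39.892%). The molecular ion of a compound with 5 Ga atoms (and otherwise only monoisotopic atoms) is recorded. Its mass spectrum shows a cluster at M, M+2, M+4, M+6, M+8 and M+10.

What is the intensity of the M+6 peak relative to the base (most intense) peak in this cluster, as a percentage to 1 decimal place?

66.4%

(0.60108 + 0.39892)^5 gives M 0.0785, M+2 0.2604, M+4 0.3456, M+6 0.2294, M+8 0.0761, M+10 0.0101; the largest is M+4.
P(M+4) = C(5,2) × 0.60108^3 × 0.39892^2 = 10 × 0.2171685 × 0.15913717 = 0.345596 (base)
P(M+6) = C(5,3) × 0.60108^2 × 0.39892^3 = 10 × 0.36129717 × 0.063483 = 0.229362
Relative intensity = 0.229362 / 0.345596 × 100 = 66.4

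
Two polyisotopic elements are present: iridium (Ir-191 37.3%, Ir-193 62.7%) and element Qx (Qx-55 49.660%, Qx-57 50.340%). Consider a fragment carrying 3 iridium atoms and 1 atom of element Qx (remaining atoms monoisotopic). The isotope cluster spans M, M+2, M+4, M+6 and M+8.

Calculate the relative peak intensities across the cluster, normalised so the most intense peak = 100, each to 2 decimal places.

7.36 : 44.57 : 100.00 : 98.19 : 35.43

Iridium pattern (n=3): 0.05189512 : 0.26170165 : 0.43991135 : 0.24649188
Element Qx pattern (n=1): 0.4966 : 0.5034
Convolve the two distributions (both contribute in 2-u steps):
  M: 0.05189512×0.4966 = 0.025771
  M+2: 0.05189512×0.5034 + 0.26170165×0.4966 = 0.156085
  M+4: 0.26170165×0.5034 + 0.43991135×0.4966 = 0.350201
  M+6: 0.43991135×0.5034 + 0.24649188×0.4966 = 0.343859
  M+8: 0.24649188×0.5034 = 0.124084
Scale to base peak (0.350201) = 100: 7.36 : 44.57 : 100.00 : 98.19 : 35.43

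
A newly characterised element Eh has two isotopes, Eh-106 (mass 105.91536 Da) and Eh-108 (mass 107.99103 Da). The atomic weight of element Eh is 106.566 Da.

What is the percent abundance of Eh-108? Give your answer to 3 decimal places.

Let x be the fractional abundance of Eh-106; then Eh-108 has abundance 1 − x.
105.91536·x + 107.99103·(1 − x) = 106.566
(105.91536 − 107.99103)·x = 106.566 − 107.99103
x = -1.42503 / -2.07567 = 0.68654 → 68.654% Eh-106, 31.346% Eh-108.

31.346%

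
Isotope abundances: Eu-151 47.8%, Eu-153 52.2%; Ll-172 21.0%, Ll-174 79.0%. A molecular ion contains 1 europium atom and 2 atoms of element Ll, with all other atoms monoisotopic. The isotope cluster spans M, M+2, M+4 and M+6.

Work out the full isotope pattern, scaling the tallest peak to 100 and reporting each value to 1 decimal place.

Europium pattern (n=1): 0.4780 : 0.5220
Element Ll pattern (n=2): 0.0441 : 0.3318 : 0.6241
Convolve the two distributions (both contribute in 2-u steps):
  M: 0.4780×0.0441 = 0.021080
  M+2: 0.4780×0.3318 + 0.5220×0.0441 = 0.181621
  M+4: 0.4780×0.6241 + 0.5220×0.3318 = 0.471519
  M+6: 0.5220×0.6241 = 0.325780
Scale to base peak (0.471519) = 100: 4.5 : 38.5 : 100.0 : 69.1

4.5 : 38.5 : 100.0 : 69.1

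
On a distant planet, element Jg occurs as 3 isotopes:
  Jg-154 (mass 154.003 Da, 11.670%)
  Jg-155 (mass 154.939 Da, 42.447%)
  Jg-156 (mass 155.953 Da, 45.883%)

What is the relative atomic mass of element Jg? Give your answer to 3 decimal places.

155.295 Da

The abundance-weighted mean is 0.11670 × 154.003 + 0.42447 × 154.939 + 0.45883 × 155.953
= 17.9722 + 65.7670 + 71.5559 = 155.2951 Da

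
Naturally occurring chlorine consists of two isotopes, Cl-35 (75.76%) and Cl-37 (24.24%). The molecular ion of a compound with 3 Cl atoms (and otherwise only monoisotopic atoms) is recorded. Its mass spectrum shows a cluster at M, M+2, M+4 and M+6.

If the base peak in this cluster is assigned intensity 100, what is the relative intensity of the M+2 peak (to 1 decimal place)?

96.0

Binomial terms of (0.7576 + 0.2424)^3: M 0.4348, M+2 0.4174, M+4 0.1335, M+6 0.0142 → M is the base peak.
P(M) = C(3,0) × 0.7576^3 × 0.2424^0 = 1 × 0.4348304 × 1.0000 = 0.434830 (base)
P(M+2) = C(3,1) × 0.7576^2 × 0.2424^1 = 3 × 0.57395776 × 0.2424 = 0.417382
Relative intensity = 0.417382 / 0.434830 × 100 = 96.0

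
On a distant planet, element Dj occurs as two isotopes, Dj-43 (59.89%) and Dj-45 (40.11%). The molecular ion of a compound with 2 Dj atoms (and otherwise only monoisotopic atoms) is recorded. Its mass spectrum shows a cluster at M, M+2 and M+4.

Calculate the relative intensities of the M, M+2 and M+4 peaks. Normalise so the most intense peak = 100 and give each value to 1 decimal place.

74.7 : 100.0 : 33.5

Each Dj atom is independently Dj-43 (p = 0.5989) or Dj-45 (q = 0.4011); the cluster is the binomial expansion (p + q)^2.
P(M) = 0.5989^2 = 0.358681
P(M+2) = 2 × 0.5989^1 × 0.4011^1 = 0.480438
P(M+4) = 0.4011^2 = 0.160881
The M+2 peak is largest (0.480438); scaling to 100 gives 74.7 : 100.0 : 33.5.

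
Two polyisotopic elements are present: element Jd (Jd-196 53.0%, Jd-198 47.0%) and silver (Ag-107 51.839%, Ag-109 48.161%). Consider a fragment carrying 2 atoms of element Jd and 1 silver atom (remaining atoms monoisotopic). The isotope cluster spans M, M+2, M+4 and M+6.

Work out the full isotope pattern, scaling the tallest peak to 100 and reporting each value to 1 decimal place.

37.0 : 100.0 : 90.1 : 27.0

Element Jd pattern (n=2): 0.2809 : 0.4982 : 0.2209
Silver pattern (n=1): 0.51839 : 0.48161
Convolve the two distributions (both contribute in 2-u steps):
  M: 0.2809×0.51839 = 0.145616
  M+2: 0.2809×0.48161 + 0.4982×0.51839 = 0.393546
  M+4: 0.4982×0.48161 + 0.2209×0.51839 = 0.354450
  M+6: 0.2209×0.48161 = 0.106388
Scale to base peak (0.393546) = 100: 37.0 : 100.0 : 90.1 : 27.0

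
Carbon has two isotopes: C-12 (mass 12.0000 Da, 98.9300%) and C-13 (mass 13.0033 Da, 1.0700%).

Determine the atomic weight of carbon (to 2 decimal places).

The abundance-weighted mean is 0.989300 × 12.0000 + 0.010700 × 13.0033
= 11.87160 + 0.13914 = 12.01074 Da

12.01 Da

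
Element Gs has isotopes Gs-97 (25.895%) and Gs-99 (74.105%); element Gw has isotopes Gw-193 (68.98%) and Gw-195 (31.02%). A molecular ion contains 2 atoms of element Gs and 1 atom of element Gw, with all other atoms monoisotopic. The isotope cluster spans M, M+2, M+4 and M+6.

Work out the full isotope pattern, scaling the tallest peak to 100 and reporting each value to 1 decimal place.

9.3 : 57.4 : 100.0 : 34.2

Element Gs pattern (n=2): 0.0670551 : 0.38378979 : 0.5491551
Element Gw pattern (n=1): 0.6898 : 0.3102
Convolve the two distributions (both contribute in 2-u steps):
  M: 0.0670551×0.6898 = 0.046255
  M+2: 0.0670551×0.3102 + 0.38378979×0.6898 = 0.285539
  M+4: 0.38378979×0.3102 + 0.5491551×0.6898 = 0.497859
  M+6: 0.5491551×0.3102 = 0.170348
Scale to base peak (0.497859) = 100: 9.3 : 57.4 : 100.0 : 34.2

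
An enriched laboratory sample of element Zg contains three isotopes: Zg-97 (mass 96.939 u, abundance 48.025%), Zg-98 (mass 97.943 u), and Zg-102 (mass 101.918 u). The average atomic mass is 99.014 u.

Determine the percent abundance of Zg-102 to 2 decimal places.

39.07%

The remaining 51.975% is split between Zg-98 (fraction x) and Zg-102 (fraction 0.51975 − x).
Substituting: 97.943x + 101.918(0.51975 − x) = 52.45904525
(97.943 − 101.918)x = -0.51283525  ⇒  x = 0.12902, y = 0.39073
Zg-98: 12.90%, Zg-102: 39.07%.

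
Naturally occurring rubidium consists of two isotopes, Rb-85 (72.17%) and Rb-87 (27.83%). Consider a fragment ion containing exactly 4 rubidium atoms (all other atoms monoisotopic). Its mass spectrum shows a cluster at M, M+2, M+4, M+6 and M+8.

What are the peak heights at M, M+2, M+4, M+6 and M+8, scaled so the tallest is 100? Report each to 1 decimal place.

The 4 Rb atoms are independent, so intensities follow the terms of (0.7217 + 0.2783)^4.
P(M) = 0.7217^4 = 0.271286
P(M+2) = 4 × 0.7217^3 × 0.2783^1 = 0.418450
P(M+4) = 6 × 0.7217^2 × 0.2783^2 = 0.242042
P(M+6) = 4 × 0.7217^1 × 0.2783^3 = 0.062224
P(M+8) = 0.2783^4 = 0.005999
The M+2 peak is largest (0.418450); scaling to 100 gives 64.8 : 100.0 : 57.8 : 14.9 : 1.4.

64.8 : 100.0 : 57.8 : 14.9 : 1.4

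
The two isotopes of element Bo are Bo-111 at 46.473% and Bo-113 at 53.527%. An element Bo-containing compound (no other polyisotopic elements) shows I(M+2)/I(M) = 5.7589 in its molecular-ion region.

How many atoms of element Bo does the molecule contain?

5

With n Bo atoms, P(M+2)/P(M) = C(n,1)·p^(n−1)q / p^n = n·q/p = n · 0.53527/0.46473.
n = 5.7589 × 0.46473/0.53527 = 5.00 ≈ 5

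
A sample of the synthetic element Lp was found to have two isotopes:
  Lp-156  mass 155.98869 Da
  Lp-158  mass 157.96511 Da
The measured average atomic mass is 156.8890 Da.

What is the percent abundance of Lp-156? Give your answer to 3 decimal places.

54.447%

With x = fraction of Lp-156 (so Lp-158 is 1 − x):
155.98869·x + 157.96511·(1 − x) = 156.8890
(155.98869 − 157.96511)·x = 156.8890 − 157.96511
x = -1.07611 / -1.97642 = 0.54447 → 54.447% Lp-156, 45.553% Lp-158.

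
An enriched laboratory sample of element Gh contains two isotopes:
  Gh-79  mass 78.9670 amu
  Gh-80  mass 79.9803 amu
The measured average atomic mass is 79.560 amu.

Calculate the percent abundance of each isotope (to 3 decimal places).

With x = fraction of Gh-79 (so Gh-80 is 1 − x):
78.9670·x + 79.9803·(1 − x) = 79.560
(78.9670 − 79.9803)·x = 79.560 − 79.9803
x = -0.4203 / -1.0133 = 0.41478 → 41.478% Gh-79, 58.522% Gh-80.

Gh-79: 41.478%, Gh-80: 58.522%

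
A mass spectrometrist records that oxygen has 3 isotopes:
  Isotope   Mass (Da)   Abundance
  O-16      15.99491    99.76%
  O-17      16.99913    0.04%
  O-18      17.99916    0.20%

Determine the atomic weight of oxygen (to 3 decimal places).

15.999 Da

Average mass = Σ (abundance × isotope mass) = 0.9976 × 15.99491 + 0.0004 × 16.99913 + 0.0020 × 17.99916
= 15.956522 + 0.006800 + 0.035998 = 15.999320 Da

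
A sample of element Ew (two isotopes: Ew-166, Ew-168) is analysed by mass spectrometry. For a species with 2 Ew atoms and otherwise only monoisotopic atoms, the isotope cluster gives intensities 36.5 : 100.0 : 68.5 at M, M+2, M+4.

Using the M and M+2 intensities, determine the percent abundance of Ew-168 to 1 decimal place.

57.8%

Let p = fractional abundance of Ew-166. I(M+2)/I(M) = [C(2,1)·p^1·(1−p)] / p^2 = 2·(1−p)/p = 100.0/36.5 = 2.7397
(1−p)/p = 2.7397/2 = 1.3699  ⇒  p = 1/(1 + 1.3699) = 0.4220
Ew-166: 42.2%, Ew-168: 57.8%.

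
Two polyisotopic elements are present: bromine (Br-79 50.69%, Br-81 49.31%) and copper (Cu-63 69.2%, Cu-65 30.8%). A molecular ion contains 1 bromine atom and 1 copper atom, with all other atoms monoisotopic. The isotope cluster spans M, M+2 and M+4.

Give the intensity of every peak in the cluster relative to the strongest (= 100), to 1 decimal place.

Bromine pattern (n=1): 0.5069 : 0.4931
Copper pattern (n=1): 0.6920 : 0.3080
Convolve the two distributions (both contribute in 2-u steps):
  M: 0.5069×0.6920 = 0.350775
  M+2: 0.5069×0.3080 + 0.4931×0.6920 = 0.497350
  M+4: 0.4931×0.3080 = 0.151875
Scale to base peak (0.497350) = 100: 70.5 : 100.0 : 30.5

70.5 : 100.0 : 30.5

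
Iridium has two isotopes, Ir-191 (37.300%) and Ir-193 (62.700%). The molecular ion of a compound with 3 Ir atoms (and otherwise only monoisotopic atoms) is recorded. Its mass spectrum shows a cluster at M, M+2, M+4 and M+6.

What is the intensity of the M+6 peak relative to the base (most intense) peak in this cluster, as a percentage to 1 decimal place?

56.0%

Binomial terms of (0.37300 + 0.62700)^3: M 0.0519, M+2 0.2617, M+4 0.4399, M+6 0.2465 → M+4 is the base peak.
P(M+4) = C(3,2) × 0.37300^1 × 0.62700^2 = 3 × 0.3730 × 0.393129 = 0.439911 (base)
P(M+6) = C(3,3) × 0.37300^0 × 0.62700^3 = 1 × 1.0000 × 0.24649188 = 0.246492
Relative intensity = 0.246492 / 0.439911 × 100 = 56.0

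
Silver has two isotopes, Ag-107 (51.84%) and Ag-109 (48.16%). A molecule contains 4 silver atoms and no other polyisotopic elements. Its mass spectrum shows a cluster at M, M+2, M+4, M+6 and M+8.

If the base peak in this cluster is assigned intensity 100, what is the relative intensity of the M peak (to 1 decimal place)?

19.3

Binomial terms of (0.5184 + 0.4816)^4: M 0.0722, M+2 0.2684, M+4 0.3740, M+6 0.2316, M+8 0.0538 → M+4 is the base peak.
P(M+4) = C(4,2) × 0.5184^2 × 0.4816^2 = 6 × 0.26873856 × 0.23193856 = 0.373985 (base)
P(M) = C(4,0) × 0.5184^4 × 0.4816^0 = 1 × 0.07222041 × 1.0000 = 0.072220
Relative intensity = 0.072220 / 0.373985 × 100 = 19.3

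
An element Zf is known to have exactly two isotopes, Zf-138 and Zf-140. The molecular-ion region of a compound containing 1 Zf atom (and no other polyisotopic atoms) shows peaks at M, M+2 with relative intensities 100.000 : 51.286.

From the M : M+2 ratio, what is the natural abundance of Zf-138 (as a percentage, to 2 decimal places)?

Let p = fractional abundance of Zf-138. I(M+2)/I(M) = [C(1,1)·p^0·(1−p)] / p^1 = 1·(1−p)/p = 51.286/100.000 = 0.5129
(1−p)/p = 0.5129/1 = 0.5129  ⇒  p = 1/(1 + 0.5129) = 0.6610
Zf-138: 66.10%, Zf-140: 33.90%.

66.10%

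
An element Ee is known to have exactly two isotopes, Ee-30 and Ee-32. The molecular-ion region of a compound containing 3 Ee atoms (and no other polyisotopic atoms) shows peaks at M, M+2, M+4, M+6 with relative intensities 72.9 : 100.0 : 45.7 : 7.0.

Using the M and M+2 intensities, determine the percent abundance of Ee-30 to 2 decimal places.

Write p for the Ee-30 fraction. I(M+2)/I(M) = [C(3,1)·p^2·(1−p)] / p^3 = 3·(1−p)/p = 100.0/72.9 = 1.3717
(1−p)/p = 1.3717/3 = 0.4572  ⇒  p = 1/(1 + 0.4572) = 0.6862
Ee-30: 68.62%, Ee-32: 31.38%.

68.62%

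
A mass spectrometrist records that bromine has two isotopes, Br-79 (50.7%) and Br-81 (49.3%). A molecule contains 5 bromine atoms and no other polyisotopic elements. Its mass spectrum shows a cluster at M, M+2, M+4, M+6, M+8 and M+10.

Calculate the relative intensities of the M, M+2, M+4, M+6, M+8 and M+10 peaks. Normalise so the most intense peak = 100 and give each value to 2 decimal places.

Each Br atom is independently Br-79 (p = 0.507) or Br-81 (q = 0.493); the cluster is the binomial expansion (p + q)^5.
P(M) = 0.507^5 = 0.033500
P(M+2) = 5 × 0.507^4 × 0.493^1 = 0.162873
P(M+4) = 10 × 0.507^3 × 0.493^2 = 0.316751
P(M+6) = 10 × 0.507^2 × 0.493^3 = 0.308004
P(M+8) = 5 × 0.507^1 × 0.493^4 = 0.149750
P(M+10) = 0.493^5 = 0.029123
The M+4 peak is largest (0.316751); scaling to 100 gives 10.58 : 51.42 : 100.00 : 97.24 : 47.28 : 9.19.

10.58 : 51.42 : 100.00 : 97.24 : 47.28 : 9.19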